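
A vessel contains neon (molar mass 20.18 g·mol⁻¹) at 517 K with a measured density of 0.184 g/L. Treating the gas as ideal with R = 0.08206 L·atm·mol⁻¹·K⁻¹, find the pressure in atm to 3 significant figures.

ρ = PM/(RT) ⇒ P = ρRT/M = (0.184 × 0.08206 × 517.0) / 20.18

P ≈ 0.387 atm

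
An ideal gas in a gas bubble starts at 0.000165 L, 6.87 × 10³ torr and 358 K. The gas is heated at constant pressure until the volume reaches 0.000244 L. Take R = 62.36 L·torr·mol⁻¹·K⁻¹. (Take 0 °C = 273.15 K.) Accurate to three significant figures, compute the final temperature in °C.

P constant ⇒ V ∝ T: P₂ = P₁; T₂ = T₁·(V₂/V₁) = 529.4 K.

T₂ ≈ 256 °C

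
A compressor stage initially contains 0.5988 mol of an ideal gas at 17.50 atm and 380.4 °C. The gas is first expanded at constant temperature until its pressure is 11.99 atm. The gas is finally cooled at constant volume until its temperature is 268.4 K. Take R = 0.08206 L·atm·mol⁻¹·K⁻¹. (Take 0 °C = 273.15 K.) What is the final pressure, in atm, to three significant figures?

P₃ ≈ 4.92 atm

Convert: T₁ = 653.5 K.
From PV = nRT: V₁ = nRT₁/P₁ = 1.835 L.
Isothermal, so P V is constant: T₂ = T₁; V₂ = V₁·(P₁/P₂) = 2.678 L.
Isochoric, so P/T is constant: V₃ = V₂; P₃ = P₂·(T₃/T₂) = 4.924 atm.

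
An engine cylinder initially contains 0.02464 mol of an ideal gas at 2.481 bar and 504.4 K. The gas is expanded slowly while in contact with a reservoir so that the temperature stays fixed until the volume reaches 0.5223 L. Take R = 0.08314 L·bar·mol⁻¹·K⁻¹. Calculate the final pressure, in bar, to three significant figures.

From PV = nRT: V₁ = nRT₁/P₁ = 0.4165 L.
Isothermal, so P V is constant: T₂ = T₁; P₂ = P₁·(V₁/V₂) = 1.978 bar.

P₂ ≈ 1.98 bar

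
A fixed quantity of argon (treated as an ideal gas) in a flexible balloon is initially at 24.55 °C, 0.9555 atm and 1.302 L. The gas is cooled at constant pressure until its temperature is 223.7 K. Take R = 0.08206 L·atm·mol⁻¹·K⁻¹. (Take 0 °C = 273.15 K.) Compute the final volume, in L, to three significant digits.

V₂ ≈ 0.978 L

Convert: T₁ = 297.7 K.
Isobaric, so V/T is constant: P₂ = P₁; V₂ = V₁·(T₂/T₁) = 0.9784 L.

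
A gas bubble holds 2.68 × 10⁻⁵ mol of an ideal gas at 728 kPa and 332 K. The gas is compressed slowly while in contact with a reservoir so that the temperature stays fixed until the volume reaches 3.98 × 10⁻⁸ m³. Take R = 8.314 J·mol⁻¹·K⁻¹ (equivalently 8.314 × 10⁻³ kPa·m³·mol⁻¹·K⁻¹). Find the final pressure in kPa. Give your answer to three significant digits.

P₂ ≈ 1.86e+03 kPa

From PV = nRT: V₁ = nRT₁/P₁ = 1.016e-07 m³.
T constant ⇒ Boyle's law P V = const: T₂ = T₁; P₂ = P₁·(V₁/V₂) = 1859 kPa.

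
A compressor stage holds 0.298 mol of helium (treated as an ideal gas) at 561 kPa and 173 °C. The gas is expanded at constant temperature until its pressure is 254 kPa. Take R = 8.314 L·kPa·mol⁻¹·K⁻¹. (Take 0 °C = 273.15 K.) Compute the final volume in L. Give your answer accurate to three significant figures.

Convert: T₁ = 446.1 K.
From PV = nRT: V₁ = nRT₁/P₁ = 1.970 L.
Isothermal, so P V is constant: T₂ = T₁; V₂ = V₁·(P₁/P₂) = 4.352 L.

V₂ ≈ 4.35 L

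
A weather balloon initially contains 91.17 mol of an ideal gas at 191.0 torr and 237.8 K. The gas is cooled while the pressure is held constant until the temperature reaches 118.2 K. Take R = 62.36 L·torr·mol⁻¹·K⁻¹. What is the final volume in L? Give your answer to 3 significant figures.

V₂ ≈ 3.52e+03 L

From PV = nRT: V₁ = nRT₁/P₁ = 7078 L.
Isobaric, so V/T is constant: P₂ = P₁; V₂ = V₁·(T₂/T₁) = 3518 L.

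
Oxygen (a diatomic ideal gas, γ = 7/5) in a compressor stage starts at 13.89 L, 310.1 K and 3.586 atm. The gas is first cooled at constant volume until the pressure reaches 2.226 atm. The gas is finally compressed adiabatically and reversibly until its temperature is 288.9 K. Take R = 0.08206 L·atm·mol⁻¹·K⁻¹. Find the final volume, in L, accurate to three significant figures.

V constant ⇒ P ∝ T: V₂ = V₁; T₂ = T₁·(P₂/P₁) = 192.5 K.
Adiabatic (γ = 7/5), T V^(γ−1) and P V^γ constant: P₃ = P₂·(T₃/T₂)^(γ/(γ−1)) = 9.219 atm; V₃ = V₂·(T₂/T₃)^(1/(γ−1)) = 5.034 L.

V₃ ≈ 5.03 L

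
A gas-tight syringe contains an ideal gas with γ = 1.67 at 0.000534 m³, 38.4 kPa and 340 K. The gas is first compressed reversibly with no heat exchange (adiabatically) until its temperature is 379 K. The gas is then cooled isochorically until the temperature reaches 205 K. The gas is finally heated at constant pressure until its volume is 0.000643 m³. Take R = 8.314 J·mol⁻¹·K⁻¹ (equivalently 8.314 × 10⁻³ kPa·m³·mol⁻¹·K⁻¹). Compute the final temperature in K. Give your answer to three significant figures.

T₄ ≈ 290 K

Adiabatic (γ = 1.67), T V^(γ−1) and P V^γ constant: P₂ = P₁·(T₂/T₁)^(γ/(γ−1)) = 50.34 kPa; V₂ = V₁·(T₁/T₂)^(1/(γ−1)) = 0.0004541 m³.
V constant ⇒ P ∝ T: V₃ = V₂; P₃ = P₂·(T₃/T₂) = 27.23 kPa.
Isobaric, so V/T is constant: P₄ = P₃; T₄ = T₃·(V₄/V₃) = 290.3 K.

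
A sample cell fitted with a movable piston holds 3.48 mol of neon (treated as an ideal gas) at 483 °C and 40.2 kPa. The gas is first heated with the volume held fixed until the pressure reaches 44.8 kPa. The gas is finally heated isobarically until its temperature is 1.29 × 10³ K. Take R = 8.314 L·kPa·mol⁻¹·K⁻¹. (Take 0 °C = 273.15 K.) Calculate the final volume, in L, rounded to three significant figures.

Convert: T₁ = 756.1 K.
From PV = nRT: V₁ = nRT₁/P₁ = 544.2 L.
V constant ⇒ P ∝ T: V₂ = V₁; T₂ = T₁·(P₂/P₁) = 842.7 K.
Isobaric, so V/T is constant: P₃ = P₂; V₃ = V₂·(T₃/T₂) = 833.1 L.

V₃ ≈ 833 L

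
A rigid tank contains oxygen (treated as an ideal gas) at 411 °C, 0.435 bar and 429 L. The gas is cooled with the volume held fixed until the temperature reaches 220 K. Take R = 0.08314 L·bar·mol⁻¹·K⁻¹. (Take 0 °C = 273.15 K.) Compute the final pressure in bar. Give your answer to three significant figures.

Convert: T₁ = 684.1 K.
Isochoric, so P/T is constant: V₂ = V₁; P₂ = P₁·(T₂/T₁) = 0.1399 bar.

P₂ ≈ 0.140 bar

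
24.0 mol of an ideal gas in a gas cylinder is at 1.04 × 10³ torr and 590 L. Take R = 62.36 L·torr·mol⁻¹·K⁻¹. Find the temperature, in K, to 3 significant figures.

T ≈ 410 K

PV = nRT ⇒ T = PV/(nR) = (1.04e+03 × 590) / (24.0 × 62.36)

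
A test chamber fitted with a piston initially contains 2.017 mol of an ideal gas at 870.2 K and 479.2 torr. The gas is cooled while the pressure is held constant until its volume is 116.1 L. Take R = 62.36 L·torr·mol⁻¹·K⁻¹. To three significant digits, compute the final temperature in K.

T₂ ≈ 442 K

From PV = nRT: V₁ = nRT₁/P₁ = 228.4 L.
Isobaric, so V/T is constant: P₂ = P₁; T₂ = T₁·(V₂/V₁) = 442.3 K.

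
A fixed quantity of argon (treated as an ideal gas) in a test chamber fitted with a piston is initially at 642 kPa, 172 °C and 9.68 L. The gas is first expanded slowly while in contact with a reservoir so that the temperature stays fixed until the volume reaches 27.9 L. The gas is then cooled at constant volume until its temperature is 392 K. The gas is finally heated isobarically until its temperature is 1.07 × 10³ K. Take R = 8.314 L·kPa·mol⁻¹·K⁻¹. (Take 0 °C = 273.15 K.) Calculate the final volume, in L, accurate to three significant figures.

Convert: T₁ = 445.1 K.
T constant ⇒ Boyle's law P V = const: T₂ = T₁; P₂ = P₁·(V₁/V₂) = 222.7 kPa.
Isochoric, so P/T is constant: V₃ = V₂; P₃ = P₂·(T₃/T₂) = 196.1 kPa.
P constant ⇒ V ∝ T: P₄ = P₃; V₄ = V₃·(T₄/T₃) = 76.16 L.

V₄ ≈ 76.2 L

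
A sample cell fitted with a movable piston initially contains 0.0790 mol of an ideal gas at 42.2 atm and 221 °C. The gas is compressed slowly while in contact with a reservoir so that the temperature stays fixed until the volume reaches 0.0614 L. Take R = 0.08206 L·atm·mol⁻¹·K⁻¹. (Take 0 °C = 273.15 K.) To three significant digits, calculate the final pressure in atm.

Convert: T₁ = 494.1 K.
From PV = nRT: V₁ = nRT₁/P₁ = 0.07591 L.
Isothermal, so P V is constant: T₂ = T₁; P₂ = P₁·(V₁/V₂) = 52.17 atm.

P₂ ≈ 52.2 atm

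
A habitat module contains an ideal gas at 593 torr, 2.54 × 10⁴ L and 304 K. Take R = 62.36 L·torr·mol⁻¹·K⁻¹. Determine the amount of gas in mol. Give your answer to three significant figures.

n ≈ 795 mol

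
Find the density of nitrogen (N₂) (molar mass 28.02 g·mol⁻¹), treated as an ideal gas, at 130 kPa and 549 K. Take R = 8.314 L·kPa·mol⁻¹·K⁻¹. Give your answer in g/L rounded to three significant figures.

ρ ≈ 0.798 g/L

ρ = PM/(RT) = (130 × 28.02) / (8.314 × 549.0)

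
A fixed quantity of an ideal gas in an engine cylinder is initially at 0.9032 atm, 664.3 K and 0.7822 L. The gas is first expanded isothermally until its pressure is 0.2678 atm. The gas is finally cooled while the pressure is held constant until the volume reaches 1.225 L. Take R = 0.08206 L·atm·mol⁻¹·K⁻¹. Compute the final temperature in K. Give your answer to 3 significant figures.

T constant ⇒ Boyle's law P V = const: T₂ = T₁; V₂ = V₁·(P₁/P₂) = 2.638 L.
Isobaric, so V/T is constant: P₃ = P₂; T₃ = T₂·(V₃/V₂) = 308.5 K.

T₃ ≈ 308 K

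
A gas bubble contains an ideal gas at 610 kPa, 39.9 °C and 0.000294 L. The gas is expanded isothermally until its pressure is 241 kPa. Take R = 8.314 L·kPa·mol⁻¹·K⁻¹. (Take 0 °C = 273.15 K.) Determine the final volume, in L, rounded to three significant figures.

Convert: T₁ = 313.0 K.
Isothermal, so P V is constant: T₂ = T₁; V₂ = V₁·(P₁/P₂) = 0.0007441 L.

V₂ ≈ 0.000744 L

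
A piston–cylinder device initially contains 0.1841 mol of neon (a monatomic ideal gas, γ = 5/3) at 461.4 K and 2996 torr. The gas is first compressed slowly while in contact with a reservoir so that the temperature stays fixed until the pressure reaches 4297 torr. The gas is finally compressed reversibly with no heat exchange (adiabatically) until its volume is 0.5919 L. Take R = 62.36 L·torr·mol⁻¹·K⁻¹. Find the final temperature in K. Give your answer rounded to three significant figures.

From PV = nRT: V₁ = nRT₁/P₁ = 1.768 L.
Isothermal, so P V is constant: T₂ = T₁; V₂ = V₁·(P₁/P₂) = 1.233 L.
Reversible adiabatic, γ = 5/3: T₃ = T₂·(V₂/V₃)^(γ−1) = 752.5 K; P₃ = P₂·(V₂/V₃)^γ = 1.460e+04 torr.

T₃ ≈ 752 K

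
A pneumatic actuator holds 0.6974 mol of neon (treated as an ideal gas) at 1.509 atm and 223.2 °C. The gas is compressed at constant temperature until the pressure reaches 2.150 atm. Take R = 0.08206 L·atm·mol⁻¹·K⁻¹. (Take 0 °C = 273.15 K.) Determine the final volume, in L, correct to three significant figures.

V₂ ≈ 13.2 L

Convert: T₁ = 496.3 K.
From PV = nRT: V₁ = nRT₁/P₁ = 18.82 L.
Isothermal, so P V is constant: T₂ = T₁; V₂ = V₁·(P₁/P₂) = 13.21 L.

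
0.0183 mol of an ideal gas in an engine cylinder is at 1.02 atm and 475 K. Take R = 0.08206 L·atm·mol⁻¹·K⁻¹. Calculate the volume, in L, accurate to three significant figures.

V ≈ 0.699 L

PV = nRT ⇒ V = nRT/P = (0.0183 × 0.08206 × 475) / 1.02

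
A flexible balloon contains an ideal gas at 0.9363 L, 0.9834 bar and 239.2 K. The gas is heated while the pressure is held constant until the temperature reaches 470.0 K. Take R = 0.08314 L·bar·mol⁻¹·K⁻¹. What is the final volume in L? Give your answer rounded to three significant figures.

V₂ ≈ 1.84 L

P constant ⇒ V ∝ T: P₂ = P₁; V₂ = V₁·(T₂/T₁) = 1.840 L.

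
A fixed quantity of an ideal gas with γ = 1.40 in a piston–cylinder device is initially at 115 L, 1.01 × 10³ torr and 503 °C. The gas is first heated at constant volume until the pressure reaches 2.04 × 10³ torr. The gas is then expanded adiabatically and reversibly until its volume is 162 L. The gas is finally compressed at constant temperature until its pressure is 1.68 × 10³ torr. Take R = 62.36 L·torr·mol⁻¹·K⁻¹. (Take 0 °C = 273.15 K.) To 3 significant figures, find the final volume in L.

Convert: T₁ = 776.1 K.
V constant ⇒ P ∝ T: V₂ = V₁; T₂ = T₁·(P₂/P₁) = 1568 K.
Adiabatic (γ = 1.40), T V^(γ−1) and P V^γ constant: T₃ = T₂·(V₂/V₃)^(γ−1) = 1367 K; P₃ = P₂·(V₂/V₃)^γ = 1263 torr.
Isothermal, so P V is constant: T₄ = T₃; V₄ = V₃·(P₃/P₄) = 121.8 L.

V₄ ≈ 122 L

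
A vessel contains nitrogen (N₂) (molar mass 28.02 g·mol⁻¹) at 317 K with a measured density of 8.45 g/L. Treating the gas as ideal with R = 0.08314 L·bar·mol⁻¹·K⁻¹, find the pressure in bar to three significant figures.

ρ = PM/(RT) ⇒ P = ρRT/M = (8.45 × 0.08314 × 317.0) / 28.02

P ≈ 7.95 bar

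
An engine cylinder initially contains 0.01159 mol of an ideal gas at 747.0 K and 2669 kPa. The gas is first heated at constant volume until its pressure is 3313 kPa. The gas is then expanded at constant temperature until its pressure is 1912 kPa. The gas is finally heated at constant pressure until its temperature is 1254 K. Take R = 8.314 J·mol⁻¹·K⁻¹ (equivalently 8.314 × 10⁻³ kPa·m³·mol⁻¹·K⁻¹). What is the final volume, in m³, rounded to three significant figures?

From PV = nRT: V₁ = nRT₁/P₁ = 2.697e-05 m³.
V constant ⇒ P ∝ T: V₂ = V₁; T₂ = T₁·(P₂/P₁) = 927.2 K.
Isothermal, so P V is constant: T₃ = T₂; V₃ = V₂·(P₂/P₃) = 4.673e-05 m³.
P constant ⇒ V ∝ T: P₄ = P₃; V₄ = V₃·(T₄/T₃) = 6.320e-05 m³.

V₄ ≈ 6.32e-05 m³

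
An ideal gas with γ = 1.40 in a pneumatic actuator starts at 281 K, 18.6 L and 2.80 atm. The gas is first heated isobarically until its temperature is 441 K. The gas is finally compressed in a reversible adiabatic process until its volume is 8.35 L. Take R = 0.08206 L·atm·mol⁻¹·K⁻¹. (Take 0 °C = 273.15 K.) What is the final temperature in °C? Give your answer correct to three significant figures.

P constant ⇒ V ∝ T: P₂ = P₁; V₂ = V₁·(T₂/T₁) = 29.19 L.
Reversible adiabatic, γ = 1.40: T₃ = T₂·(V₂/V₃)^(γ−1) = 727.5 K; P₃ = P₂·(V₂/V₃)^γ = 16.15 atm.

T₃ ≈ 454 °C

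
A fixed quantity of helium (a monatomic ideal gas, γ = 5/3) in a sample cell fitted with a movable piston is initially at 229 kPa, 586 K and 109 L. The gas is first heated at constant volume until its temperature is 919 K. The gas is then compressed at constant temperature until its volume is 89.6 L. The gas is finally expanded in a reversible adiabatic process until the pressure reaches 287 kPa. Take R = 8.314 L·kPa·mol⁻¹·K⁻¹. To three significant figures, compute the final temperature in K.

T₄ ≈ 777 K

Isochoric, so P/T is constant: V₂ = V₁; P₂ = P₁·(T₂/T₁) = 359.1 kPa.
Isothermal, so P V is constant: T₃ = T₂; P₃ = P₂·(V₂/V₃) = 436.9 kPa.
Adiabatic (γ = 5/3), T V^(γ−1) and P V^γ constant: T₄ = T₃·(P₄/P₃)^((γ−1)/γ) = 776.8 K; V₄ = V₃·(P₃/P₄)^(1/γ) = 115.3 L.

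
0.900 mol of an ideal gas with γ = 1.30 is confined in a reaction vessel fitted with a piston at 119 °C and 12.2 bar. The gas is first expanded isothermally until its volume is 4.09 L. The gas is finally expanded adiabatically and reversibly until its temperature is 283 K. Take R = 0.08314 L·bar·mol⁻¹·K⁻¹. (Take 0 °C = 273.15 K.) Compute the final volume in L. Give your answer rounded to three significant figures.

V₃ ≈ 12.1 L

Convert: T₁ = 392.1 K.
From PV = nRT: V₁ = nRT₁/P₁ = 2.405 L.
T constant ⇒ Boyle's law P V = const: T₂ = T₁; P₂ = P₁·(V₁/V₂) = 7.174 bar.
Reversible adiabatic, γ = 1.30: P₃ = P₂·(T₃/T₂)^(γ/(γ−1)) = 1.745 bar; V₃ = V₂·(T₂/T₃)^(1/(γ−1)) = 12.13 L.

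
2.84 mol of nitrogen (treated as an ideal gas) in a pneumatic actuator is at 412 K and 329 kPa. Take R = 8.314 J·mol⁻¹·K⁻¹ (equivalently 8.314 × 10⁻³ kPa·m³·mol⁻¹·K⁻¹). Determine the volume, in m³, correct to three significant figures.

PV = nRT ⇒ V = nRT/P = (2.84 × 8.314 × 10⁻³ × 412) / 329

V ≈ 0.0296 m³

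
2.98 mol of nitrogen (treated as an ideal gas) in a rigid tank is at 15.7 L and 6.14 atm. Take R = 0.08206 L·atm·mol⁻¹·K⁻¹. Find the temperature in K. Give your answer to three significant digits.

PV = nRT ⇒ T = PV/(nR) = (6.14 × 15.7) / (2.98 × 0.08206)

T ≈ 394 K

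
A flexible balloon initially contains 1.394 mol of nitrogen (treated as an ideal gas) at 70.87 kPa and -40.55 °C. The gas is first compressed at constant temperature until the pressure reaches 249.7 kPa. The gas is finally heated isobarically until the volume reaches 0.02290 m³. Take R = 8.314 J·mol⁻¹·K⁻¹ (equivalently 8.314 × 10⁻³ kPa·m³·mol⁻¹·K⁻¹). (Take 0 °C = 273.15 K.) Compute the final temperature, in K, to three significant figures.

Convert: T₁ = 232.6 K.
From PV = nRT: V₁ = nRT₁/P₁ = 0.03804 m³.
Isothermal, so P V is constant: T₂ = T₁; V₂ = V₁·(P₁/P₂) = 0.01080 m³.
P constant ⇒ V ∝ T: P₃ = P₂; T₃ = T₂·(V₃/V₂) = 493.4 K.

T₃ ≈ 493 K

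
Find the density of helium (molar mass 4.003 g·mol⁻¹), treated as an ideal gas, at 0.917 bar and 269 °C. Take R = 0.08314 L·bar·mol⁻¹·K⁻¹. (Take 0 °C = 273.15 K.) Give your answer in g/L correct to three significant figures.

ρ = PM/(RT) = (0.917 × 4.003) / (0.08314 × 542.1)

ρ ≈ 0.0814 g/L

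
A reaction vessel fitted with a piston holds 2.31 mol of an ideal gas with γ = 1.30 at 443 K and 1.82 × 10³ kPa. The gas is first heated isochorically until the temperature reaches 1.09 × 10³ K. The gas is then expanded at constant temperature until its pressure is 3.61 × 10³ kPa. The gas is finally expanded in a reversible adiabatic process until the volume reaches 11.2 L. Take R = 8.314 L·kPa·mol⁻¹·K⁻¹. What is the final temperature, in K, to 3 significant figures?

From PV = nRT: V₁ = nRT₁/P₁ = 4.675 L.
Isochoric, so P/T is constant: V₂ = V₁; P₂ = P₁·(T₂/T₁) = 4478 kPa.
T constant ⇒ Boyle's law P V = const: T₃ = T₂; V₃ = V₂·(P₂/P₃) = 5.799 L.
Adiabatic (γ = 1.30), T V^(γ−1) and P V^γ constant: T₄ = T₃·(V₃/V₄)^(γ−1) = 894.7 K; P₄ = P₃·(V₃/V₄)^γ = 1534 kPa.

T₄ ≈ 895 K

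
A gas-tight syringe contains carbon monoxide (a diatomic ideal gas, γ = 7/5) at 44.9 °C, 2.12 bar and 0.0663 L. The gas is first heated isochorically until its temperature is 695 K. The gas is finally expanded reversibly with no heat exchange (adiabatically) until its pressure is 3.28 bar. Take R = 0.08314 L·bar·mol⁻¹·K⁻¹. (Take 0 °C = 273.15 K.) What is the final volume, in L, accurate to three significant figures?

Convert: T₁ = 318.0 K.
Isochoric, so P/T is constant: V₂ = V₁; P₂ = P₁·(T₂/T₁) = 4.633 bar.
Adiabatic (γ = 7/5), T V^(γ−1) and P V^γ constant: T₃ = T₂·(P₃/P₂)^((γ−1)/γ) = 629.7 K; V₃ = V₂·(P₂/P₃)^(1/γ) = 0.08484 L.

V₃ ≈ 0.0848 L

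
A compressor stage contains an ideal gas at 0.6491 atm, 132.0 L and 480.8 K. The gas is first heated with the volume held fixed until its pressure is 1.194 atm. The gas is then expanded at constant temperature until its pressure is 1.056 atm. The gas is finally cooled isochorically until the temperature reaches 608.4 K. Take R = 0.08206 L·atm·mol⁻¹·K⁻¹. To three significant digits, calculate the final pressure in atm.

V constant ⇒ P ∝ T: V₂ = V₁; T₂ = T₁·(P₂/P₁) = 884.4 K.
T constant ⇒ Boyle's law P V = const: T₃ = T₂; V₃ = V₂·(P₂/P₃) = 149.2 L.
Isochoric, so P/T is constant: V₄ = V₃; P₄ = P₃·(T₄/T₃) = 0.7264 atm.

P₄ ≈ 0.726 atm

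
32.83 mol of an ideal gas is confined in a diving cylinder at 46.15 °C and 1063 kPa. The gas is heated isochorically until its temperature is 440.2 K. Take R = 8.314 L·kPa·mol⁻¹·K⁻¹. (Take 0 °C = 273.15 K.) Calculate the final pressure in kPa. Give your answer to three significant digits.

Convert: T₁ = 319.3 K.
From PV = nRT: V₁ = nRT₁/P₁ = 81.99 L.
V constant ⇒ P ∝ T: V₂ = V₁; P₂ = P₁·(T₂/T₁) = 1465 kPa.

P₂ ≈ 1.47e+03 kPa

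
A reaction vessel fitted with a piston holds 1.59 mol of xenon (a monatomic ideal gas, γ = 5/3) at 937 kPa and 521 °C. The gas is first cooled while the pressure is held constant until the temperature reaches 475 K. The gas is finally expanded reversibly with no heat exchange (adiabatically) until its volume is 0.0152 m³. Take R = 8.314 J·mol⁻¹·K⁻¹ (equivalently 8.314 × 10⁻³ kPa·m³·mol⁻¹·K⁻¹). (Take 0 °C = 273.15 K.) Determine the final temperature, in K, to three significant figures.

T₃ ≈ 275 K

Convert: T₁ = 794.1 K.
From PV = nRT: V₁ = nRT₁/P₁ = 0.01120 m³.
P constant ⇒ V ∝ T: P₂ = P₁; V₂ = V₁·(T₂/T₁) = 0.006701 m³.
Adiabatic (γ = 5/3), T V^(γ−1) and P V^γ constant: T₃ = T₂·(V₂/V₃)^(γ−1) = 275.2 K; P₃ = P₂·(V₂/V₃)^γ = 239.3 kPa.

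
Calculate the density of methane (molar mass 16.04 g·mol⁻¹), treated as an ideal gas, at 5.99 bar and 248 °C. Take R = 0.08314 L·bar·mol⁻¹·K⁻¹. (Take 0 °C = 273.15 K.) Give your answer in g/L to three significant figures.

ρ ≈ 2.22 g/L

ρ = PM/(RT) = (5.99 × 16.04) / (0.08314 × 521.1)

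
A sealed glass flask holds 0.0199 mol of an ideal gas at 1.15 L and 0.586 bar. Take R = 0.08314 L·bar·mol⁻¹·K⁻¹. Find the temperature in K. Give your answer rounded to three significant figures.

T ≈ 407 K

PV = nRT ⇒ T = PV/(nR) = (0.586 × 1.15) / (0.0199 × 0.08314)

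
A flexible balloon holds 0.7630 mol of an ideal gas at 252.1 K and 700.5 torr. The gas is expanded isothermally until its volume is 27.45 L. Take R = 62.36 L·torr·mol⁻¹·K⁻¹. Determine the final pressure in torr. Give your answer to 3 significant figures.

P₂ ≈ 437 torr

From PV = nRT: V₁ = nRT₁/P₁ = 17.12 L.
T constant ⇒ Boyle's law P V = const: T₂ = T₁; P₂ = P₁·(V₁/V₂) = 437.0 torr.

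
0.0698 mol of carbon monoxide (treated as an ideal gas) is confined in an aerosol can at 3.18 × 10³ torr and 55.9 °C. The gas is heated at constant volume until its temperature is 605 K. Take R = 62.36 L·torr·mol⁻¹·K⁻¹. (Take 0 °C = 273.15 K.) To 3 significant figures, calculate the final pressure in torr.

Convert: T₁ = 329.0 K.
From PV = nRT: V₁ = nRT₁/P₁ = 0.4504 L.
Isochoric, so P/T is constant: V₂ = V₁; P₂ = P₁·(T₂/T₁) = 5847 torr.

P₂ ≈ 5.85e+03 torr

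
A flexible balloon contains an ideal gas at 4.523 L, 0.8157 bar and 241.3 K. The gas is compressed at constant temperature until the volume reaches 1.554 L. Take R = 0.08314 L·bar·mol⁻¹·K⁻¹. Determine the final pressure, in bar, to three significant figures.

T constant ⇒ Boyle's law P V = const: T₂ = T₁; P₂ = P₁·(V₁/V₂) = 2.374 bar.

P₂ ≈ 2.37 bar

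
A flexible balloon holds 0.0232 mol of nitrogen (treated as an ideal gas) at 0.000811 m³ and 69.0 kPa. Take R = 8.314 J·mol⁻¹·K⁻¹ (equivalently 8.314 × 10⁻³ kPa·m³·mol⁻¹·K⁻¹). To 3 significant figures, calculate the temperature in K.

PV = nRT ⇒ T = PV/(nR) = (69.0 × 0.000811) / (0.0232 × 8.314 × 10⁻³)

T ≈ 290 K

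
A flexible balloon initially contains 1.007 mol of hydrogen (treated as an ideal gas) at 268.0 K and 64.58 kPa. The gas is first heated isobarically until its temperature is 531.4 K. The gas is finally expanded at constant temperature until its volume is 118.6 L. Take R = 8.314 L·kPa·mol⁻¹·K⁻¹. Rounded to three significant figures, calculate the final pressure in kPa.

P₃ ≈ 37.5 kPa

From PV = nRT: V₁ = nRT₁/P₁ = 34.74 L.
Isobaric, so V/T is constant: P₂ = P₁; V₂ = V₁·(T₂/T₁) = 68.89 L.
T constant ⇒ Boyle's law P V = const: T₃ = T₂; P₃ = P₂·(V₂/V₃) = 37.51 kPa.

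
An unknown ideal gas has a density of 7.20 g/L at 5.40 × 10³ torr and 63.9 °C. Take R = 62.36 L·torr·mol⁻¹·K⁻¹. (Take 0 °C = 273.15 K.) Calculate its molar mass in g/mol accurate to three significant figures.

M ≈ 28.0 g/mol

ρ = PM/(RT) ⇒ M = ρRT/P = (7.20 × 62.36 × 337.0) / 5.40e+03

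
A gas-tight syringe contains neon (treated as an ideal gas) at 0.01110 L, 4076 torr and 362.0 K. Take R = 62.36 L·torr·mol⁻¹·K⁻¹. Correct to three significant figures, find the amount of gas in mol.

n ≈ 0.00200 mol

PV = nRT ⇒ n = PV/(RT) = (4076 × 0.01110) / (62.36 × 362.0)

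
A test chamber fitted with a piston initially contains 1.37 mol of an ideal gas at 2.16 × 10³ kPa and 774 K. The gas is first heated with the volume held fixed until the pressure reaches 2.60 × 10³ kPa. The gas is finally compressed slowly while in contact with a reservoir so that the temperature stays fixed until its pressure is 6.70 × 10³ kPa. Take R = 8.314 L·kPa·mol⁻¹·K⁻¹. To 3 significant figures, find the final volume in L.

V₃ ≈ 1.58 L

From PV = nRT: V₁ = nRT₁/P₁ = 4.081 L.
Isochoric, so P/T is constant: V₂ = V₁; T₂ = T₁·(P₂/P₁) = 931.7 K.
T constant ⇒ Boyle's law P V = const: T₃ = T₂; V₃ = V₂·(P₂/P₃) = 1.584 L.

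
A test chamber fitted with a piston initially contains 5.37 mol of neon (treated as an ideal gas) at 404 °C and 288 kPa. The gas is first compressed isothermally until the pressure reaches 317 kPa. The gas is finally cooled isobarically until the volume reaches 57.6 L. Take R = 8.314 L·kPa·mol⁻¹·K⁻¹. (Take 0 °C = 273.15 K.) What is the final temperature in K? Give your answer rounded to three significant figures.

T₃ ≈ 409 K

Convert: T₁ = 677.1 K.
From PV = nRT: V₁ = nRT₁/P₁ = 105.0 L.
Isothermal, so P V is constant: T₂ = T₁; V₂ = V₁·(P₁/P₂) = 95.37 L.
P constant ⇒ V ∝ T: P₃ = P₂; T₃ = T₂·(V₃/V₂) = 409.0 K.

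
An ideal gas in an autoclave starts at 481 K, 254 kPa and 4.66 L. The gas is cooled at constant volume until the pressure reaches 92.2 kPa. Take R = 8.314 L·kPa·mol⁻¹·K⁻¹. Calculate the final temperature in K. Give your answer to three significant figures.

Isochoric, so P/T is constant: V₂ = V₁; T₂ = T₁·(P₂/P₁) = 174.6 K.

T₂ ≈ 175 K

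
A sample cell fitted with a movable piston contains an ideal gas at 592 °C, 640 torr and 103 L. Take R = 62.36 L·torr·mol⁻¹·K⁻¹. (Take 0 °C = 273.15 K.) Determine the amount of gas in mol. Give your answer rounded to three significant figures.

Convert: T = 865.15 K.
PV = nRT ⇒ n = PV/(RT) = (640 × 103) / (62.36 × 865.15)

n ≈ 1.22 mol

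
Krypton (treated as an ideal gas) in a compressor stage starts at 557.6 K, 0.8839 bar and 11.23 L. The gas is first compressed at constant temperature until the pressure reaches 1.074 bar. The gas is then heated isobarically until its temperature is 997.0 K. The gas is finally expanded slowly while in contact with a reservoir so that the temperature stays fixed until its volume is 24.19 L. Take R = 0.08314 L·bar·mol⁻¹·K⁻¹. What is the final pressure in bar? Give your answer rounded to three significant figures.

P₄ ≈ 0.734 bar

Isothermal, so P V is constant: T₂ = T₁; V₂ = V₁·(P₁/P₂) = 9.242 L.
P constant ⇒ V ∝ T: P₃ = P₂; V₃ = V₂·(T₃/T₂) = 16.53 L.
Isothermal, so P V is constant: T₄ = T₃; P₄ = P₃·(V₃/V₄) = 0.7337 bar.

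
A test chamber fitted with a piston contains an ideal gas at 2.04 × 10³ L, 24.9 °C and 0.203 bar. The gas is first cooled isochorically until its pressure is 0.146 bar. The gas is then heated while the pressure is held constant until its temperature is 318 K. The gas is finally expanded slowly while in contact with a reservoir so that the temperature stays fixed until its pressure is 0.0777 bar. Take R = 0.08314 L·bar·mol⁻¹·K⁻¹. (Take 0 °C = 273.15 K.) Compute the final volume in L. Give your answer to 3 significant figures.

V₄ ≈ 5.69e+03 L

Convert: T₁ = 298.0 K.
V constant ⇒ P ∝ T: V₂ = V₁; T₂ = T₁·(P₂/P₁) = 214.4 K.
P constant ⇒ V ∝ T: P₃ = P₂; V₃ = V₂·(T₃/T₂) = 3026 L.
Isothermal, so P V is constant: T₄ = T₃; V₄ = V₃·(P₃/P₄) = 5686 L.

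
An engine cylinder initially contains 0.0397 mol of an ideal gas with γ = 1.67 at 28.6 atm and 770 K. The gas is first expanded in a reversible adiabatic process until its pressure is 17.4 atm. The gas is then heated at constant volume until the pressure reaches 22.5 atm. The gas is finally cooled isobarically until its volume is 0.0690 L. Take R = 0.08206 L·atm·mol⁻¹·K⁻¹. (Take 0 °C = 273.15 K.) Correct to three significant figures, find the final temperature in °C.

From PV = nRT: V₁ = nRT₁/P₁ = 0.08771 L.
Adiabatic (γ = 1.67), T V^(γ−1) and P V^γ constant: T₂ = T₁·(P₂/P₁)^((γ−1)/γ) = 630.8 K; V₂ = V₁·(P₁/P₂)^(1/γ) = 0.1181 L.
V constant ⇒ P ∝ T: V₃ = V₂; T₃ = T₂·(P₃/P₂) = 815.7 K.
P constant ⇒ V ∝ T: P₄ = P₃; T₄ = T₃·(V₄/V₃) = 476.6 K.

T₄ ≈ 203 °C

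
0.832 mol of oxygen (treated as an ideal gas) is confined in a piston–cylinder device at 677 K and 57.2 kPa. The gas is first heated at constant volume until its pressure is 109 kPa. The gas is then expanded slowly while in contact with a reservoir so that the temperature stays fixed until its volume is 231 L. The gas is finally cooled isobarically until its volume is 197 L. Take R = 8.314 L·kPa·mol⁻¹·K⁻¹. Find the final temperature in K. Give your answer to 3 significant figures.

From PV = nRT: V₁ = nRT₁/P₁ = 81.87 L.
V constant ⇒ P ∝ T: V₂ = V₁; T₂ = T₁·(P₂/P₁) = 1290 K.
T constant ⇒ Boyle's law P V = const: T₃ = T₂; P₃ = P₂·(V₂/V₃) = 38.63 kPa.
Isobaric, so V/T is constant: P₄ = P₃; T₄ = T₃·(V₄/V₃) = 1100 K.

T₄ ≈ 1.10e+03 K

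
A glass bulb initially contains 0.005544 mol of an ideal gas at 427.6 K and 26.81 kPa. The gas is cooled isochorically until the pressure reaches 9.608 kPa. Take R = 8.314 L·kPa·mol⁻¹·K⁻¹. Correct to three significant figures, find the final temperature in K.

T₂ ≈ 153 K

From PV = nRT: V₁ = nRT₁/P₁ = 0.7351 L.
V constant ⇒ P ∝ T: V₂ = V₁; T₂ = T₁·(P₂/P₁) = 153.2 K.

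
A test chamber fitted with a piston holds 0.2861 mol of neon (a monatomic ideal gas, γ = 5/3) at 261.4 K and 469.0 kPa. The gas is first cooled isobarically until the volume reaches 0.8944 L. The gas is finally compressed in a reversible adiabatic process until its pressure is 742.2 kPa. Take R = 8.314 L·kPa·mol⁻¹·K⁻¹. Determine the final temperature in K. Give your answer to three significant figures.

From PV = nRT: V₁ = nRT₁/P₁ = 1.326 L.
P constant ⇒ V ∝ T: P₂ = P₁; T₂ = T₁·(V₂/V₁) = 176.4 K.
Reversible adiabatic, γ = 5/3: T₃ = T₂·(P₃/P₂)^((γ−1)/γ) = 211.9 K; V₃ = V₂·(P₂/P₃)^(1/γ) = 0.6791 L.

T₃ ≈ 212 K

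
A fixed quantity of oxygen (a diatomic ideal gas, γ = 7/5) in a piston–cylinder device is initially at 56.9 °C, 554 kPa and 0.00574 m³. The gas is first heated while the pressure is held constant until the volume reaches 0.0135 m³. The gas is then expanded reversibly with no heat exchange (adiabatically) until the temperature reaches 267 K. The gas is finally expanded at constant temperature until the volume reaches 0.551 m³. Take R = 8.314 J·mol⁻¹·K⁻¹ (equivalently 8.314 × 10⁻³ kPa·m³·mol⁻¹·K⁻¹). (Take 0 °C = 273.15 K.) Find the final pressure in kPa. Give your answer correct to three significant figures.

P₄ ≈ 4.67 kPa

Convert: T₁ = 330.0 K.
P constant ⇒ V ∝ T: P₂ = P₁; T₂ = T₁·(V₂/V₁) = 776.2 K.
Reversible adiabatic, γ = 7/5: P₃ = P₂·(T₃/T₂)^(γ/(γ−1)) = 13.22 kPa; V₃ = V₂·(T₂/T₃)^(1/(γ−1)) = 0.1946 m³.
T constant ⇒ Boyle's law P V = const: T₄ = T₃; P₄ = P₃·(V₃/V₄) = 4.669 kPa.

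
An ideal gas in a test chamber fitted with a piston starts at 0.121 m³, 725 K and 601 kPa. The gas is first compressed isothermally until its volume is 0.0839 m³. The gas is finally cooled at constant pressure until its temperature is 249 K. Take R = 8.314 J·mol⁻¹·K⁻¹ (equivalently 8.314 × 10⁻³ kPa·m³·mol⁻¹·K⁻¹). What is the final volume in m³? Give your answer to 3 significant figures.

V₃ ≈ 0.0288 m³

T constant ⇒ Boyle's law P V = const: T₂ = T₁; P₂ = P₁·(V₁/V₂) = 866.8 kPa.
P constant ⇒ V ∝ T: P₃ = P₂; V₃ = V₂·(T₃/T₂) = 0.02882 m³.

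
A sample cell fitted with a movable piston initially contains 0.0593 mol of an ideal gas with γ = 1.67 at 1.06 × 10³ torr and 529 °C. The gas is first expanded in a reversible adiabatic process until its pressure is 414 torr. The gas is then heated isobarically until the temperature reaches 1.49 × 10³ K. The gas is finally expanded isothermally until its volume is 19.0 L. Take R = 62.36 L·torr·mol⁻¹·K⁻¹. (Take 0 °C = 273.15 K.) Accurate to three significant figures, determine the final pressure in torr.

P₄ ≈ 290 torr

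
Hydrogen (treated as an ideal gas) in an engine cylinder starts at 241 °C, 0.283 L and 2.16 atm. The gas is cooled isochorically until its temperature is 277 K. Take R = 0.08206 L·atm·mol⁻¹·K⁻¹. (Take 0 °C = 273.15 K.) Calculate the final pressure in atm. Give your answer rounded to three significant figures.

P₂ ≈ 1.16 atm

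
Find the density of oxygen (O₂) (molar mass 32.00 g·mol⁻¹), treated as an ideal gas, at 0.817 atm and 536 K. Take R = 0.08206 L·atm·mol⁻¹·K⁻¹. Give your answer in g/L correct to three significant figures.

ρ ≈ 0.594 g/L

ρ = PM/(RT) = (0.817 × 32.00) / (0.08206 × 536.0)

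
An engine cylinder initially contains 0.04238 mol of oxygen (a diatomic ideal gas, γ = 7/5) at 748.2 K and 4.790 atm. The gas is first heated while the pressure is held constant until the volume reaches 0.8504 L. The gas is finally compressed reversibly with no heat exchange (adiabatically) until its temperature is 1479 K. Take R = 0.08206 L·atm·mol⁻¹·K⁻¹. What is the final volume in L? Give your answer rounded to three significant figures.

From PV = nRT: V₁ = nRT₁/P₁ = 0.5432 L.
P constant ⇒ V ∝ T: P₂ = P₁; T₂ = T₁·(V₂/V₁) = 1171 K.
Adiabatic (γ = 7/5), T V^(γ−1) and P V^γ constant: P₃ = P₂·(T₃/T₂)^(γ/(γ−1)) = 10.84 atm; V₃ = V₂·(T₂/T₃)^(1/(γ−1)) = 0.4746 L.

V₃ ≈ 0.475 L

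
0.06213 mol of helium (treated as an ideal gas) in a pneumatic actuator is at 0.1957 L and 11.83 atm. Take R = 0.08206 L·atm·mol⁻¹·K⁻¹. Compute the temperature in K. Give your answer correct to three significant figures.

PV = nRT ⇒ T = PV/(nR) = (11.83 × 0.1957) / (0.06213 × 0.08206)

T ≈ 454 K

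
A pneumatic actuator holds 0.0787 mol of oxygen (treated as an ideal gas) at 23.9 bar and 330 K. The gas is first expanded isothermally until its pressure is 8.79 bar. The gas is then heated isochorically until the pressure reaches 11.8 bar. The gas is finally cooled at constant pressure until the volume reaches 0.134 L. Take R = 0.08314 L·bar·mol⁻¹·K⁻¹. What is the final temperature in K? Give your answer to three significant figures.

From PV = nRT: V₁ = nRT₁/P₁ = 0.09034 L.
T constant ⇒ Boyle's law P V = const: T₂ = T₁; V₂ = V₁·(P₁/P₂) = 0.2456 L.
V constant ⇒ P ∝ T: V₃ = V₂; T₃ = T₂·(P₃/P₂) = 443.0 K.
P constant ⇒ V ∝ T: P₄ = P₃; T₄ = T₃·(V₄/V₃) = 241.7 K.

T₄ ≈ 242 K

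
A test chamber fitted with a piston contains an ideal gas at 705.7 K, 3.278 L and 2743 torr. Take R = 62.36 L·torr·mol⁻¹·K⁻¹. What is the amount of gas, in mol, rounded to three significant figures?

n ≈ 0.204 mol

PV = nRT ⇒ n = PV/(RT) = (2743 × 3.278) / (62.36 × 705.7)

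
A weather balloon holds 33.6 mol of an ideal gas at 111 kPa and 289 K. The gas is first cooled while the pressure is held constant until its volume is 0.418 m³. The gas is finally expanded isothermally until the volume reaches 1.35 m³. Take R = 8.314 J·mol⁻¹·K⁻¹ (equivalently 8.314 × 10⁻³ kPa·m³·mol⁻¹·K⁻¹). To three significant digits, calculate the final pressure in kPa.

From PV = nRT: V₁ = nRT₁/P₁ = 0.7273 m³.
Isobaric, so V/T is constant: P₂ = P₁; T₂ = T₁·(V₂/V₁) = 166.1 K.
Isothermal, so P V is constant: T₃ = T₂; P₃ = P₂·(V₂/V₃) = 34.37 kPa.

P₃ ≈ 34.4 kPa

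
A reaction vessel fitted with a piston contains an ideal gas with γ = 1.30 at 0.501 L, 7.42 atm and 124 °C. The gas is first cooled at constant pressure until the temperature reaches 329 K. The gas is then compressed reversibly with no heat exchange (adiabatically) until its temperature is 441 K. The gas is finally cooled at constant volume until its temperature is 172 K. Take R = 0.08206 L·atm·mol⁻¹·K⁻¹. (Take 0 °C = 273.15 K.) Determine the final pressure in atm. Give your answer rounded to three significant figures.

Convert: T₁ = 397.1 K.
P constant ⇒ V ∝ T: P₂ = P₁; V₂ = V₁·(T₂/T₁) = 0.4150 L.
Adiabatic (γ = 1.30), T V^(γ−1) and P V^γ constant: P₃ = P₂·(T₃/T₂)^(γ/(γ−1)) = 26.41 atm; V₃ = V₂·(T₂/T₃)^(1/(γ−1)) = 0.1563 L.
Isochoric, so P/T is constant: V₄ = V₃; P₄ = P₃·(T₄/T₃) = 10.30 atm.

P₄ ≈ 10.3 atm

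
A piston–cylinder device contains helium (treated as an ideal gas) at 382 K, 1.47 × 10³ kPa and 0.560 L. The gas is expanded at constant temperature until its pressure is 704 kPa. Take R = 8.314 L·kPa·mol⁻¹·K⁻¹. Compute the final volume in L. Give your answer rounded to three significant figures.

T constant ⇒ Boyle's law P V = const: T₂ = T₁; V₂ = V₁·(P₁/P₂) = 1.169 L.

V₂ ≈ 1.17 L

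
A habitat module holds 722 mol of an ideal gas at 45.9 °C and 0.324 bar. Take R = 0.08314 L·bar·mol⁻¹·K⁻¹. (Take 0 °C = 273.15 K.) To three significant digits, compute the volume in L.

Convert: T = 319.05 K.
PV = nRT ⇒ V = nRT/P = (722 × 0.08314 × 319.05) / 0.324

V ≈ 5.91e+04 L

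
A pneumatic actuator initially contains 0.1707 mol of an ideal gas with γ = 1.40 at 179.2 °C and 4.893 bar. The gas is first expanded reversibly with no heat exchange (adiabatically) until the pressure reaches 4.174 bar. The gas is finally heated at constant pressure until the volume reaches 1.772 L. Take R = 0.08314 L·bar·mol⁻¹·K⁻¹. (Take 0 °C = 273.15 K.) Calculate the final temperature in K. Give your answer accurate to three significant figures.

T₃ ≈ 521 K

Convert: T₁ = 452.3 K.
From PV = nRT: V₁ = nRT₁/P₁ = 1.312 L.
Adiabatic (γ = 1.40), T V^(γ−1) and P V^γ constant: T₂ = T₁·(P₂/P₁)^((γ−1)/γ) = 432.3 K; V₂ = V₁·(P₁/P₂)^(1/γ) = 1.470 L.
Isobaric, so V/T is constant: P₃ = P₂; T₃ = T₂·(V₃/V₂) = 521.2 K.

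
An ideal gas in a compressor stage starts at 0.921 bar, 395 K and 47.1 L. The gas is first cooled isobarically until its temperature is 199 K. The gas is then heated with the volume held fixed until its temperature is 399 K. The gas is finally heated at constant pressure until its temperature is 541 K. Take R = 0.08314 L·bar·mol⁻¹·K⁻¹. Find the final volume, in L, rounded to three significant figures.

V₄ ≈ 32.2 L

P constant ⇒ V ∝ T: P₂ = P₁; V₂ = V₁·(T₂/T₁) = 23.73 L.
V constant ⇒ P ∝ T: V₃ = V₂; P₃ = P₂·(T₃/T₂) = 1.847 bar.
P constant ⇒ V ∝ T: P₄ = P₃; V₄ = V₃·(T₄/T₃) = 32.17 L.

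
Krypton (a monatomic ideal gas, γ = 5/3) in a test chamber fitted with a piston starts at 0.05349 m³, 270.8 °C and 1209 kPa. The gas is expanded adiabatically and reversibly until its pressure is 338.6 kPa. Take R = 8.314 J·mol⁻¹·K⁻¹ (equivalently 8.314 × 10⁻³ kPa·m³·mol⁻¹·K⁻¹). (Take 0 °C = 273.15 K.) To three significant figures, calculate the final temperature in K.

T₂ ≈ 327 K

Convert: T₁ = 544.0 K.
Adiabatic (γ = 5/3), T V^(γ−1) and P V^γ constant: T₂ = T₁·(P₂/P₁)^((γ−1)/γ) = 326.9 K; V₂ = V₁·(P₁/P₂)^(1/γ) = 0.1148 m³.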